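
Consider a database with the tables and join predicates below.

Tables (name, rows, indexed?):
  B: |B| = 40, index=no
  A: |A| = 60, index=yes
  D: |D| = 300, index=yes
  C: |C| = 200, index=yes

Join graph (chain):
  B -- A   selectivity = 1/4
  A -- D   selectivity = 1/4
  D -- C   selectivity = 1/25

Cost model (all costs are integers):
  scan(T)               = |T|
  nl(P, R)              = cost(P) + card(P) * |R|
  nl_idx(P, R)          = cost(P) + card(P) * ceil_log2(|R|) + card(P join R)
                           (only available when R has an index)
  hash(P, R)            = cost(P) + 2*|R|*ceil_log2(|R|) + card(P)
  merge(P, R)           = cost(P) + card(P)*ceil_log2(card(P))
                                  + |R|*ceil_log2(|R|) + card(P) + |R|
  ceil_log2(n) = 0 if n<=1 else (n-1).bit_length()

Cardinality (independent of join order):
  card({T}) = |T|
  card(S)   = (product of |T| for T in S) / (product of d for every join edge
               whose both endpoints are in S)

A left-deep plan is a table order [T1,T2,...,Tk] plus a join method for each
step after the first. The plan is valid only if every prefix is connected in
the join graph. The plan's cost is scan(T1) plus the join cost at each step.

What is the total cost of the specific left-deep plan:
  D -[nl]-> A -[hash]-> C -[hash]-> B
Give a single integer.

62480

step 1: scan D: cost=300, card=300
step 2: join A via nl
    card(P join A) = 300*60/(4) = 4500
    cost = 300 + 300*60 = 18300
step 3: join C via hash
    card(P join C) = 4500*200/(25) = 36000
    cost = 18300 + 2*200*8 + 4500 = 26000
step 4: join B via hash
    card(P join B) = 36000*40/(4) = 360000
    cost = 26000 + 2*40*6 + 36000 = 62480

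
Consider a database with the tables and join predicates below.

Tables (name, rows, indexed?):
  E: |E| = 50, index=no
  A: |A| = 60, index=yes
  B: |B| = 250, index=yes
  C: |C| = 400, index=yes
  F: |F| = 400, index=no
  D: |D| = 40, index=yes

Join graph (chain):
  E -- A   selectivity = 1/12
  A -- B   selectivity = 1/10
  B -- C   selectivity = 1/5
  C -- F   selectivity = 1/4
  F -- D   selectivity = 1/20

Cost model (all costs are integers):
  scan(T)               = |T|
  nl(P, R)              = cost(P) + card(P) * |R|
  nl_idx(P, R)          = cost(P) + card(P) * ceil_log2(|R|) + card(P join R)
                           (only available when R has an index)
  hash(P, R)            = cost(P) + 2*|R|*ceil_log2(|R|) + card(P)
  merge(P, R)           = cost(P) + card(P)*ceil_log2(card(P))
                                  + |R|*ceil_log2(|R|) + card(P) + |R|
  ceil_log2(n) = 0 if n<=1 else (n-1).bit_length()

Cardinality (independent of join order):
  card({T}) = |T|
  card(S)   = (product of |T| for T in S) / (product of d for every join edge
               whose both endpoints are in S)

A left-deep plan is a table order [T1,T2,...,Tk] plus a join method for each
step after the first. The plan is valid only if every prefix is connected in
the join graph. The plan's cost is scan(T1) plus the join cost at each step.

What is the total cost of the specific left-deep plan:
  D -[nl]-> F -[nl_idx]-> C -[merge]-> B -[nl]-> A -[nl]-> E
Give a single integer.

step 1: scan D: cost=40, card=40
step 2: join F via nl
    card(P join F) = 40*400/(20) = 800
    cost = 40 + 40*400 = 16040
step 3: join C via nl_idx
    card(P join C) = 800*400/(4) = 80000
    cost = 16040 + 800*9 + 80000 = 103240
step 4: join B via merge
    card(P join B) = 80000*250/(5) = 4000000
    cost = 103240 + 80000*17 + 250*8 + 80000 + 250 = 1545490
step 5: join A via nl
    card(P join A) = 4000000*60/(10) = 24000000
    cost = 1545490 + 4000000*60 = 241545490
step 6: join E via nl
    card(P join E) = 24000000*50/(12) = 100000000
    cost = 241545490 + 24000000*50 = 1441545490

1441545490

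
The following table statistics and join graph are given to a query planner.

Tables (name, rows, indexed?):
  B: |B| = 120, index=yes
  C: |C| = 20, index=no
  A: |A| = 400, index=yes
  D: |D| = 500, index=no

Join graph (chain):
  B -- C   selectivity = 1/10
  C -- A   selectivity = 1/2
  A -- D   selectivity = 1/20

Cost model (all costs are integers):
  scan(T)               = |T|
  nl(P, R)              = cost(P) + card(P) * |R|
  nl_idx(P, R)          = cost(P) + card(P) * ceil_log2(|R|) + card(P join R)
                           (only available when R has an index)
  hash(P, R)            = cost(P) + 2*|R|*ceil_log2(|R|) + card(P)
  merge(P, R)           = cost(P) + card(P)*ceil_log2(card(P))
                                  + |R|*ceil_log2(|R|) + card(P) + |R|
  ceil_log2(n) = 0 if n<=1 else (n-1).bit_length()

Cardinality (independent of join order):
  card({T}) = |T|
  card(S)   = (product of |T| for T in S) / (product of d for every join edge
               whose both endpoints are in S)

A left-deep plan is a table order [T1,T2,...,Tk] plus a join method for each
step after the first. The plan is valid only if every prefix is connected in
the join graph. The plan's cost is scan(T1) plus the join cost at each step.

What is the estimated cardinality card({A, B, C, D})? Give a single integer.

Tables in S: A(400), B(120), C(20), D(500)
Edges inside S: B-C(d=10), C-A(d=2), A-D(d=20)
numerator = 400 * 120 * 20 * 500 = 480000000
denominator = 10 * 2 * 20 = 400
card(S) = 480000000 / 400 = 1200000

1200000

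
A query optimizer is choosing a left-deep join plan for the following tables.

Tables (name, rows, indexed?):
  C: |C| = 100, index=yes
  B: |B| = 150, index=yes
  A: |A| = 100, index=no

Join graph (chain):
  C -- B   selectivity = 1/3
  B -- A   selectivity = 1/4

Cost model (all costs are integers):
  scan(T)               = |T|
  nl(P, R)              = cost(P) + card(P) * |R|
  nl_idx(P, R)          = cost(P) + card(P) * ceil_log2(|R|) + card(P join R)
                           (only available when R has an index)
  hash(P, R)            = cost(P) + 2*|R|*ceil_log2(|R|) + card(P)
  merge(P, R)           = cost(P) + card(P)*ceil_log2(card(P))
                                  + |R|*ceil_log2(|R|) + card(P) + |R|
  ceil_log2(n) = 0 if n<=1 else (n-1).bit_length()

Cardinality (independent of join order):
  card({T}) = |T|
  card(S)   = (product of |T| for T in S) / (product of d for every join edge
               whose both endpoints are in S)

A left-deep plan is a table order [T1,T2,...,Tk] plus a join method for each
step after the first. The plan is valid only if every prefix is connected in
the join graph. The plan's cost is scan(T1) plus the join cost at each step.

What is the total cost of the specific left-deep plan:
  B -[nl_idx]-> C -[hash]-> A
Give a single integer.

step 1: scan B: cost=150, card=150
step 2: join C via nl_idx
    card(P join C) = 150*100/(3) = 5000
    cost = 150 + 150*7 + 5000 = 6200
step 3: join A via hash
    card(P join A) = 5000*100/(4) = 125000
    cost = 6200 + 2*100*7 + 5000 = 12600

12600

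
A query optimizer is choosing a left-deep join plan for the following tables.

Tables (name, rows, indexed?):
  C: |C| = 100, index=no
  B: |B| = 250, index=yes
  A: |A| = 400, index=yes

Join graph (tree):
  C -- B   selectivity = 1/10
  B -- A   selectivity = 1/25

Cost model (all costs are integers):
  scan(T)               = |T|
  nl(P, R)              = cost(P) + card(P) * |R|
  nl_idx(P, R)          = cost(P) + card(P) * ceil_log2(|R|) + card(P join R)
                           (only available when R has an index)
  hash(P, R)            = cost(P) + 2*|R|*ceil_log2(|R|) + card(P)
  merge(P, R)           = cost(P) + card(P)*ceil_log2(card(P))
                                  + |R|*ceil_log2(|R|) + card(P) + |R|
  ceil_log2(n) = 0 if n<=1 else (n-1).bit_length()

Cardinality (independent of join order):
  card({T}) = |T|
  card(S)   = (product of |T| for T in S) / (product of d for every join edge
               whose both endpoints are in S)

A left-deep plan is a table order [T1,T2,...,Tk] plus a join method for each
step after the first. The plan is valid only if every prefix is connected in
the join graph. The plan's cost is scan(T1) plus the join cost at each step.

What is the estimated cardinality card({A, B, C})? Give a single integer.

40000

Tables in S: A(400), B(250), C(100)
Edges inside S: C-B(d=10), B-A(d=25)
numerator = 400 * 250 * 100 = 10000000
denominator = 10 * 25 = 250
card(S) = 10000000 / 250 = 40000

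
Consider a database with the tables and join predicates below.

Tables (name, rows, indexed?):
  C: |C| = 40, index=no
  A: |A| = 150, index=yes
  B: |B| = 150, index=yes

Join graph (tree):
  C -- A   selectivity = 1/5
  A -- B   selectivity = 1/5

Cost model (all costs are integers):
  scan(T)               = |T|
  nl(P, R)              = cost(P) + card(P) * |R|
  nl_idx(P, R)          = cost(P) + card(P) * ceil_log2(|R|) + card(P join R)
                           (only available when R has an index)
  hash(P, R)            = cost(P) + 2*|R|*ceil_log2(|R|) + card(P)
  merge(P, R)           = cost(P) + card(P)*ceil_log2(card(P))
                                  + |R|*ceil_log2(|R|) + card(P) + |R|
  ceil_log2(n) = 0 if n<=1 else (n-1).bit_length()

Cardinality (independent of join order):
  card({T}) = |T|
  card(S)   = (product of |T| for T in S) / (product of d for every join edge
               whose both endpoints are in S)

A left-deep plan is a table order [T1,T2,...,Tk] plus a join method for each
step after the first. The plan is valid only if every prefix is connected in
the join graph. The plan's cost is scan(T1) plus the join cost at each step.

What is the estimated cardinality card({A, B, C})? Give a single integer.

Tables in S: A(150), B(150), C(40)
Edges inside S: C-A(d=5), A-B(d=5)
numerator = 150 * 150 * 40 = 900000
denominator = 5 * 5 = 25
card(S) = 900000 / 25 = 36000

36000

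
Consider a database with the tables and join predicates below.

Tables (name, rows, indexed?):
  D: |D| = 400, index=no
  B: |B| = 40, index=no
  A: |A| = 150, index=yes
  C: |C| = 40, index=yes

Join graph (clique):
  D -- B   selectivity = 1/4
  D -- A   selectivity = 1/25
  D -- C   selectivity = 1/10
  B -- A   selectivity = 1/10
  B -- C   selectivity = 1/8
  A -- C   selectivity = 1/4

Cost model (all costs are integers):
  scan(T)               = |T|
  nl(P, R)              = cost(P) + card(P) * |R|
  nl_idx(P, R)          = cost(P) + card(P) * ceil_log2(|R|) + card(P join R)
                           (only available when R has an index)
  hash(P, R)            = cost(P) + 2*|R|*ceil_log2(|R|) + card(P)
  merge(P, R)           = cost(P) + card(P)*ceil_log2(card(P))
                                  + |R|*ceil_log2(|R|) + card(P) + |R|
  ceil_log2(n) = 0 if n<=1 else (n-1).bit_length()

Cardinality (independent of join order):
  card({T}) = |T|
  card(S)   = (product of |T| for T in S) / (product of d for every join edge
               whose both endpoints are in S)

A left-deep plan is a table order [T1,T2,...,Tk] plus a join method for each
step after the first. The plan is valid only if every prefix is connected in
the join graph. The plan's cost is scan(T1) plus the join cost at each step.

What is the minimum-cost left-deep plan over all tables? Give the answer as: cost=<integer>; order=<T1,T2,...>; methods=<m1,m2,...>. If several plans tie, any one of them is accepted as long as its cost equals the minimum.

Selinger DP (subsets sized 1..n):
  {D}: scan cost=400, card=400
  {B}: scan cost=40, card=40
  {A}: scan cost=150, card=150
  {C}: scan cost=40, card=40
  {BD}: card=4000; try (B,hash)→1280, (D,merge)→4320, (B,merge)→4680, (D,hash)→7280, (D,nl)→16040, (B,nl)→16400; best=1280 via (B,hash)
  {AD}: card=2400; try (A,hash)→3200, (D,merge)→5500, (A,merge)→5750, (A,nl_idx)→6000, (D,hash)→7500, (D,nl)→60150 …(+1); best=3200 via (A,hash)
  {CD}: card=1600; try (C,hash)→1280, (D,merge)→4320, (C,nl_idx)→4400, (C,merge)→4680, (D,hash)→7280, (D,nl)→16040 …(+1); best=1280 via (C,hash)
  {AB}: card=600; try (B,hash)→780, (A,nl_idx)→960, (A,merge)→1670, (B,merge)→1780, (A,hash)→2480, (A,nl)→6040 …(+1); best=780 via (B,hash)
  {BC}: card=200; try (C,nl_idx)→480, (C,hash)→560, (B,hash)→560, (C,merge)→600, (B,merge)→600, (C,nl)→1640 …(+1); best=480 via (C,nl_idx)
  {AC}: card=1500; try (C,hash)→780, (A,merge)→1670, (C,merge)→1780, (A,nl_idx)→1860, (A,hash)→2480, (C,nl_idx)→2550 …(+2); best=780 via (C,hash)
  {ABD}: card=2400; try (B,hash)→6080, (A,hash)→7680, (D,hash)→8580, (D,merge)→11380, (B,merge)→34680, (A,nl_idx)→35680 …(+4); best=6080 via (B,hash)
  {BCD}: card=2000; try (B,hash)→3360, (C,hash)→5760, (D,merge)→6280, (D,hash)→7880, (B,merge)→20760, (C,nl_idx)→27280 …(+4); best=3360 via (B,hash)
  {ACD}: card=2400; try (A,hash)→5280, (C,hash)→6080, (D,hash)→9480, (A,nl_idx)→16480, (C,nl_idx)→20000, (A,merge)→21830 …(+5); best=5280 via (A,hash)
  {ABC}: card=750; try (C,hash)→1860, (B,hash)→2760, (A,nl_idx)→2830, (A,hash)→3080, (A,merge)→3630, (C,nl_idx)→5130 …(+5); best=1860 via (C,hash)
  {ABCD}: card=300; try (A,hash)→7760, (B,hash)→8160, (C,hash)→8960, (D,hash)→9810, (D,merge)→14110, (A,nl_idx)→19660 …(+8); best=7760 via (A,hash)

cost=7760; order=D,C,B,A; methods=hash,hash,hash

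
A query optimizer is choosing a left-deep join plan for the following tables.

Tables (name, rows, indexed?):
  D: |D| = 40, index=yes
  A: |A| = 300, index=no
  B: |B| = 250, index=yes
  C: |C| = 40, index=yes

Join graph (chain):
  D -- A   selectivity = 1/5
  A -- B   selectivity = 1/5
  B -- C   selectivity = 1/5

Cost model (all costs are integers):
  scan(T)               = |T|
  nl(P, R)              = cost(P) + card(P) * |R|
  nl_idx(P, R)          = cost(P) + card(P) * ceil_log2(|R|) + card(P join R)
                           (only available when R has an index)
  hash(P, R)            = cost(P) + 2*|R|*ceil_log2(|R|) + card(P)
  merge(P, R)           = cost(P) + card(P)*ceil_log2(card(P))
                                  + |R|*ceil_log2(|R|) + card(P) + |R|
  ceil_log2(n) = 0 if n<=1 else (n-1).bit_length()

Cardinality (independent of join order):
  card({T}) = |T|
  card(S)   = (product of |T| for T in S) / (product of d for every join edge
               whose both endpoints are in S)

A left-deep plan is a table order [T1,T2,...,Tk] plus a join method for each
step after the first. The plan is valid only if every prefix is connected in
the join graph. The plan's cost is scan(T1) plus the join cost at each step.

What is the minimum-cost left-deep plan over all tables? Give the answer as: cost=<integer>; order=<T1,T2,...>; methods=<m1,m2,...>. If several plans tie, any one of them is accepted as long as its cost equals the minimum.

cost=127960; order=A,D,B,C; methods=hash,hash,hash

Selinger DP (subsets sized 1..n):
  {D}: scan cost=40, card=40
  {A}: scan cost=300, card=300
  {B}: scan cost=250, card=250
  {C}: scan cost=40, card=40
  {AD}: card=2400; try (D,hash)→1080, (A,merge)→3320, (D,merge)→3580, (D,nl_idx)→4500, (A,hash)→5480, (A,nl)→12040 …(+1); best=1080 via (D,hash)
  {AB}: card=15000; try (B,hash)→4600, (A,merge)→5500, (B,merge)→5550, (A,hash)→5900, (B,nl_idx)→17700, (A,nl)→75250 …(+1); best=4600 via (B,hash)
  {BC}: card=2000; try (C,hash)→980, (B,nl_idx)→2360, (B,merge)→2570, (C,merge)→2780, (C,nl_idx)→3750, (B,hash)→4080 …(+2); best=980 via (C,hash)
  {ABD}: card=120000; try (B,hash)→7480, (D,hash)→20080, (B,merge)→34530, (B,nl_idx)→140280, (D,nl_idx)→214600, (D,merge)→229880 …(+2); best=7480 via (B,hash)
  {ABC}: card=120000; try (A,hash)→8380, (C,hash)→20080, (A,merge)→27980, (C,nl_idx)→214600, (C,merge)→229880, (A,nl)→600980 …(+1); best=8380 via (A,hash)
  {ABCD}: card=960000; try (C,hash)→127960, (D,hash)→128860, (C,nl_idx)→1687480, (D,nl_idx)→1688380, (C,merge)→2167760, (D,merge)→2168660 …(+2); best=127960 via (C,hash)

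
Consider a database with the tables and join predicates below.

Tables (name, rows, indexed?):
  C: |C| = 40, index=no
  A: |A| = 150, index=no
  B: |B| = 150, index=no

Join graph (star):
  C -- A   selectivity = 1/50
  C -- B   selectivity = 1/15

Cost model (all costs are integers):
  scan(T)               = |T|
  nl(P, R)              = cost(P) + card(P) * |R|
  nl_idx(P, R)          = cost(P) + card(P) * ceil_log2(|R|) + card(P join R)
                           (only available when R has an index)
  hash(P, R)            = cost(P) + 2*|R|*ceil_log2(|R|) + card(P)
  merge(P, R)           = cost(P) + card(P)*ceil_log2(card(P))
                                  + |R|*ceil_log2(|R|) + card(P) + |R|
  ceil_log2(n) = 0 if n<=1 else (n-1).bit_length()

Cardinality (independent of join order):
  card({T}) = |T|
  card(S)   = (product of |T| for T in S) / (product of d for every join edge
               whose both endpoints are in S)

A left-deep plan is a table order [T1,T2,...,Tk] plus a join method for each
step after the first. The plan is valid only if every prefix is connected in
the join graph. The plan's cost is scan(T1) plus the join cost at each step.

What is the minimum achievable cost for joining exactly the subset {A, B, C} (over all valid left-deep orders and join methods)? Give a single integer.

Selinger DP over subsets of {A,B,C}:
  {C}: scan cost=40, card=40
  {A}: scan cost=150, card=150
  {B}: scan cost=150, card=150
  {AC}: card=120; try (C,hash)→780, (A,merge)→1670, (C,merge)→1780, (A,hash)→2480, (A,nl)→6040, (C,nl)→6150; best=780 via (C,hash)
  {BC}: card=400; try (C,hash)→780, (B,merge)→1670, (C,merge)→1780, (B,hash)→2480, (B,nl)→6040, (C,nl)→6150; best=780 via (C,hash)
  {ABC}: card=1200; try (B,merge)→3090, (B,hash)→3300, (A,hash)→3580, (A,merge)→6130, (B,nl)→18780, (A,nl)→60780; best=3090 via (B,merge)

3090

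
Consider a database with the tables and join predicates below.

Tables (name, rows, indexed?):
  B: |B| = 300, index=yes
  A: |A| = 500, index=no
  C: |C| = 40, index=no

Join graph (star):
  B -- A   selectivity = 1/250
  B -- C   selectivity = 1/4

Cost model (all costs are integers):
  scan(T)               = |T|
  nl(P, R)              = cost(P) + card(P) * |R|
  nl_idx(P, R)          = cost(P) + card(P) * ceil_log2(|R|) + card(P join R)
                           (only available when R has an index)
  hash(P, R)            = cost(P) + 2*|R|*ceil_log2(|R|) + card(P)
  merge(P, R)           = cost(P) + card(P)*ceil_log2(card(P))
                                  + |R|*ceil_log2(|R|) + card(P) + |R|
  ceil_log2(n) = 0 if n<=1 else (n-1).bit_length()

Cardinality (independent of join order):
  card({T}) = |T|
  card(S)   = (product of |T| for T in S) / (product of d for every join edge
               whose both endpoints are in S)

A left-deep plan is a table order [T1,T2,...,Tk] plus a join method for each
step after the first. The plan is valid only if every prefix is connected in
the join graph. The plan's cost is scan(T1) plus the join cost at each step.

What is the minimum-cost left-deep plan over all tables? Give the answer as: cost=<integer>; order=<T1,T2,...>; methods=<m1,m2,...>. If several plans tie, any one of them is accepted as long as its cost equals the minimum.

Selinger DP (subsets sized 1..n):
  {B}: scan cost=300, card=300
  {A}: scan cost=500, card=500
  {C}: scan cost=40, card=40
  {AB}: card=600; try (B,nl_idx)→5600, (B,hash)→6400, (A,merge)→8300, (B,merge)→8500, (A,hash)→9600, (A,nl)→150300 …(+1); best=5600 via (B,nl_idx)
  {BC}: card=3000; try (C,hash)→1080, (B,merge)→3320, (B,nl_idx)→3400, (C,merge)→3580, (B,hash)→5480, (B,nl)→12040 …(+1); best=1080 via (C,hash)
  {ABC}: card=6000; try (C,hash)→6680, (C,merge)→12480, (A,hash)→13080, (C,nl)→29600, (A,merge)→45080, (A,nl)→1501080; best=6680 via (C,hash)

cost=6680; order=A,B,C; methods=nl_idx,hash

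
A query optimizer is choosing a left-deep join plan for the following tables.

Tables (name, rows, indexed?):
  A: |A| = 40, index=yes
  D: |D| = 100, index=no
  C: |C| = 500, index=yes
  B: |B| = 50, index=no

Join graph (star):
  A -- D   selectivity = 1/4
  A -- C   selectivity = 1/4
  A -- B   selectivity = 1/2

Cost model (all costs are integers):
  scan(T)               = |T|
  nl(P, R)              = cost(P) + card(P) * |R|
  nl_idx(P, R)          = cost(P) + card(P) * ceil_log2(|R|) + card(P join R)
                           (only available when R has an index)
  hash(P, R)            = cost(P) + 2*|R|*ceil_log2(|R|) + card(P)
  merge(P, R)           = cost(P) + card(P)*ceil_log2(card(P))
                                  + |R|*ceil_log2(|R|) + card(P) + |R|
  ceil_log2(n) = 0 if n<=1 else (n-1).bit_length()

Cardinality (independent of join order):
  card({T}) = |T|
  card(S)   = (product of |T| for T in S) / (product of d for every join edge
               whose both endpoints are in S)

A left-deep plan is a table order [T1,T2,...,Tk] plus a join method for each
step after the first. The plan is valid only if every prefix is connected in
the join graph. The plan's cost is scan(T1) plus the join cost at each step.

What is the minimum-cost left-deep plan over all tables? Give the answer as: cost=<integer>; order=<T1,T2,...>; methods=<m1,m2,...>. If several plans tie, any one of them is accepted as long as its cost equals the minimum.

cost=36280; order=D,A,B,C; methods=hash,hash,hash

Selinger DP (subsets sized 1..n):
  {A}: scan cost=40, card=40
  {D}: scan cost=100, card=100
  {C}: scan cost=500, card=500
  {B}: scan cost=50, card=50
  {AD}: card=1000; try (A,hash)→680, (D,merge)→1120, (A,merge)→1180, (D,hash)→1480, (A,nl_idx)→1700, (D,nl)→4040 …(+1); best=680 via (A,hash)
  {AC}: card=5000; try (A,hash)→1480, (C,merge)→5320, (C,nl_idx)→5400, (A,merge)→5780, (A,nl_idx)→8500, (C,hash)→9080 …(+2); best=1480 via (A,hash)
  {AB}: card=1000; try (A,hash)→580, (B,merge)→670, (B,hash)→680, (A,merge)→680, (A,nl_idx)→1350, (B,nl)→2040 …(+1); best=580 via (A,hash)
  {ACD}: card=125000; try (D,hash)→7880, (C,hash)→10680, (C,merge)→16680, (D,merge)→72280, (C,nl_idx)→134680, (C,nl)→500680 …(+1); best=7880 via (D,hash)
  {ABD}: card=25000; try (B,hash)→2280, (D,hash)→2980, (B,merge)→12030, (D,merge)→12380, (B,nl)→50680, (D,nl)→100580; best=2280 via (B,hash)
  {ABC}: card=125000; try (B,hash)→7080, (C,hash)→10580, (C,merge)→16580, (B,merge)→71830, (C,nl_idx)→134580, (B,nl)→251480 …(+1); best=7080 via (B,hash)
  {ABCD}: card=3125000; try (C,hash)→36280, (D,hash)→133480, (B,hash)→133480, (C,merge)→407280, (D,merge)→2257880, (B,merge)→2258230 …(+4); best=36280 via (C,hash)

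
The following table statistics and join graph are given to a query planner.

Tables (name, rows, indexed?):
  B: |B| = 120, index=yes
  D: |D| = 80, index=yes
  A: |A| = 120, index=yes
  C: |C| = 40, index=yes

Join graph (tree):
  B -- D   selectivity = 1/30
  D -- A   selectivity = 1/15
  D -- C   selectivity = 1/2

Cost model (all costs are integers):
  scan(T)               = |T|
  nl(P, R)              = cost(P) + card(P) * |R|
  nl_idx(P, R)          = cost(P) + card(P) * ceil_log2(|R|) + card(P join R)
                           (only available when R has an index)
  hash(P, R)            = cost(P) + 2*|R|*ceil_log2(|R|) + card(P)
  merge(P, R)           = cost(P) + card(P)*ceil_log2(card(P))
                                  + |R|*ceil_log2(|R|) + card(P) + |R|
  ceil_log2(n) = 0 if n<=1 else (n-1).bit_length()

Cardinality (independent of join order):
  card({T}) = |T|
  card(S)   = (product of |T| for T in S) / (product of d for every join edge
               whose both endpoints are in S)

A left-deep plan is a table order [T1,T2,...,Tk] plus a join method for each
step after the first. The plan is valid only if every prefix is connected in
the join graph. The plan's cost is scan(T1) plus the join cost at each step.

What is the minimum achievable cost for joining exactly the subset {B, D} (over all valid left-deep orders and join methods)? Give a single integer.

960

Selinger DP over subsets of {B,D}:
  {B}: scan cost=120, card=120
  {D}: scan cost=80, card=80
  {BD}: card=320; try (B,nl_idx)→960, (D,nl_idx)→1280, (D,hash)→1360, (B,merge)→1680, (D,merge)→1720, (B,hash)→1840 …(+2); best=960 via (B,nl_idx)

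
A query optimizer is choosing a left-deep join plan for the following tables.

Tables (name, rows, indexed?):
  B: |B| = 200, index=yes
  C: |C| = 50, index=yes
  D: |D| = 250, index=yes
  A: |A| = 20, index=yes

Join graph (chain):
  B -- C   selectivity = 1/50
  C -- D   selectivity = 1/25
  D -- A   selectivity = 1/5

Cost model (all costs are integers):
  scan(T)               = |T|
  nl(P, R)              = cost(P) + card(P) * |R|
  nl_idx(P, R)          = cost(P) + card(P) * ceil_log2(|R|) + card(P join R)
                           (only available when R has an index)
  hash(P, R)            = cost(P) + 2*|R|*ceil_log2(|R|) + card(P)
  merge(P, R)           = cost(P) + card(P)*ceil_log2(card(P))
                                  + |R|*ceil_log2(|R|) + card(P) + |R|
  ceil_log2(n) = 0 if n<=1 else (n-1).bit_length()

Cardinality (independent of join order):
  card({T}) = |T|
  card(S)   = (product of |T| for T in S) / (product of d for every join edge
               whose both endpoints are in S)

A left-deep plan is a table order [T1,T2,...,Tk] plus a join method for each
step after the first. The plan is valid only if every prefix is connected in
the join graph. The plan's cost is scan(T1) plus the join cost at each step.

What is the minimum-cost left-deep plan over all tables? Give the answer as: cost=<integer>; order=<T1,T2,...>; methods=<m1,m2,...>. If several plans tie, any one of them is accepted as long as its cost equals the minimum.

Selinger DP (subsets sized 1..n):
  {B}: scan cost=200, card=200
  {C}: scan cost=50, card=50
  {D}: scan cost=250, card=250
  {A}: scan cost=20, card=20
  {BC}: card=200; try (B,nl_idx)→650, (C,hash)→1000, (C,nl_idx)→1600, (B,merge)→2200, (C,merge)→2350, (B,hash)→3300 …(+2); best=650 via (B,nl_idx)
  {CD}: card=500; try (D,nl_idx)→950, (C,hash)→1100, (C,nl_idx)→2250, (D,merge)→2650, (C,merge)→2850, (D,hash)→4100 …(+2); best=950 via (D,nl_idx)
  {AD}: card=1000; try (A,hash)→700, (D,nl_idx)→1180, (D,merge)→2390, (A,nl_idx)→2500, (A,merge)→2620, (D,hash)→4040 …(+2); best=700 via (A,hash)
  {BCD}: card=2000; try (D,nl_idx)→4250, (B,hash)→4650, (D,merge)→4700, (D,hash)→4850, (B,nl_idx)→6950, (B,merge)→7750 …(+2); best=4250 via (D,nl_idx)
  {ACD}: card=2000; try (A,hash)→1650, (C,hash)→2300, (A,nl_idx)→5450, (A,merge)→6070, (C,nl_idx)→8700, (A,nl)→10950 …(+2); best=1650 via (A,hash)
  {ABCD}: card=8000; try (A,hash)→6450, (B,hash)→6850, (A,nl_idx)→22250, (B,nl_idx)→25650, (B,merge)→27450, (A,merge)→28370 …(+2); best=6450 via (A,hash)

cost=6450; order=C,B,D,A; methods=nl_idx,nl_idx,hash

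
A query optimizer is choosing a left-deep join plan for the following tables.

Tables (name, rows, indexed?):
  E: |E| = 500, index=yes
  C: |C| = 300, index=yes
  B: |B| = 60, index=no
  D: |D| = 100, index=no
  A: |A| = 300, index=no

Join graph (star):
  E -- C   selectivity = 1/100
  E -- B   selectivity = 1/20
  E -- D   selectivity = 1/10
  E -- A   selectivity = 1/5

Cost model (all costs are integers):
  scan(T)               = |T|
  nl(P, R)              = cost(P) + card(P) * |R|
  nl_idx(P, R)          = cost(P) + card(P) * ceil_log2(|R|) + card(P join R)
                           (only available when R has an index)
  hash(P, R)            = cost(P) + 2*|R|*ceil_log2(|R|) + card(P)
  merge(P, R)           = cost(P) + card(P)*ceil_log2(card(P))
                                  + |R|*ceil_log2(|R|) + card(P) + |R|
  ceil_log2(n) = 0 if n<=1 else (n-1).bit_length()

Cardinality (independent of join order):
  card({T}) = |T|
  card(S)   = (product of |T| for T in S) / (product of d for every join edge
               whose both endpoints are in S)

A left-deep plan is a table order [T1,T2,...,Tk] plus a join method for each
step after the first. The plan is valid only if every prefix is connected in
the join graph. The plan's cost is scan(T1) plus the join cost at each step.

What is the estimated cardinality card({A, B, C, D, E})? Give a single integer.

Tables in S: A(300), B(60), C(300), D(100), E(500)
Edges inside S: E-C(d=100), E-B(d=20), E-D(d=10), E-A(d=5)
numerator = 300 * 60 * 300 * 100 * 500 = 270000000000
denominator = 100 * 20 * 10 * 5 = 100000
card(S) = 270000000000 / 100000 = 2700000

2700000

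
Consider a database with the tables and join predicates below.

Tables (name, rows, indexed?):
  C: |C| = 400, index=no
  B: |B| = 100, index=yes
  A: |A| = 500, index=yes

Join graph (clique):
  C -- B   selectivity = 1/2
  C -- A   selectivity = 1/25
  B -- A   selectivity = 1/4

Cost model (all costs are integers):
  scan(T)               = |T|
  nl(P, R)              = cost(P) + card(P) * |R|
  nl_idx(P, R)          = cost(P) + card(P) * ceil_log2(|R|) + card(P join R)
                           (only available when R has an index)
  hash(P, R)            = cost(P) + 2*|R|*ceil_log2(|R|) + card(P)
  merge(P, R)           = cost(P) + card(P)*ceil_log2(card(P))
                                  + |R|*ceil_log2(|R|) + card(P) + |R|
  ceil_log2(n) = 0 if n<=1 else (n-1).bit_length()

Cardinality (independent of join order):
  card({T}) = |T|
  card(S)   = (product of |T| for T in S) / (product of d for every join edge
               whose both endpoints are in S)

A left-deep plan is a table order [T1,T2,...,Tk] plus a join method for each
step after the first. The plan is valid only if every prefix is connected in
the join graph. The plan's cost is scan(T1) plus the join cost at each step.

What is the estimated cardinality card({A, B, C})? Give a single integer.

100000

Tables in S: A(500), B(100), C(400)
Edges inside S: C-B(d=2), C-A(d=25), B-A(d=4)
numerator = 500 * 100 * 400 = 20000000
denominator = 2 * 25 * 4 = 200
card(S) = 20000000 / 200 = 100000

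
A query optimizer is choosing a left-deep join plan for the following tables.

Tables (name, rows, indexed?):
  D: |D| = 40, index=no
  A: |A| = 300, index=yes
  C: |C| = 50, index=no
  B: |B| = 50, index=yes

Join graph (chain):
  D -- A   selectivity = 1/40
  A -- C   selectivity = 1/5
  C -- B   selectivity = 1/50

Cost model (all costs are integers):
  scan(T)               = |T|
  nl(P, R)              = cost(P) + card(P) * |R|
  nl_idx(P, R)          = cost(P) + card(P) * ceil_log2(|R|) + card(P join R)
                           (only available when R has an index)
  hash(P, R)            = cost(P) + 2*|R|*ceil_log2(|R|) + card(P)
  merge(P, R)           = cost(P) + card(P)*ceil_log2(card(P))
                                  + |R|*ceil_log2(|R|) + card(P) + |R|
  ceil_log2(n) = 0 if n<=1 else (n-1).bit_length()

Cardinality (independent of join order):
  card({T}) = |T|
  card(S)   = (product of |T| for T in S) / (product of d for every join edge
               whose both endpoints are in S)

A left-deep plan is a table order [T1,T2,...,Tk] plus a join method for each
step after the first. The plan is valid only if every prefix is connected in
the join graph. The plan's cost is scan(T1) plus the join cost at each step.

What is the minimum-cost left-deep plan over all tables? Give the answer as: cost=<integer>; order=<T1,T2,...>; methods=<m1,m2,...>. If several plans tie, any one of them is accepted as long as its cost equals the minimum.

Selinger DP (subsets sized 1..n):
  {D}: scan cost=40, card=40
  {A}: scan cost=300, card=300
  {C}: scan cost=50, card=50
  {B}: scan cost=50, card=50
  {AD}: card=300; try (A,nl_idx)→700, (D,hash)→1080, (A,merge)→3320, (D,merge)→3580, (A,hash)→5480, (A,nl)→12040 …(+1); best=700 via (A,nl_idx)
  {AC}: card=3000; try (C,hash)→1200, (A,merge)→3400, (A,nl_idx)→3500, (C,merge)→3650, (A,hash)→5500, (A,nl)→15050 …(+1); best=1200 via (C,hash)
  {BC}: card=50; try (B,nl_idx)→400, (C,hash)→700, (B,hash)→700, (C,merge)→750, (B,merge)→750, (C,nl)→2550 …(+1); best=400 via (B,nl_idx)
  {ACD}: card=3000; try (C,hash)→1600, (C,merge)→4050, (D,hash)→4680, (C,nl)→15700, (D,merge)→40480, (D,nl)→121200; best=1600 via (C,hash)
  {ABC}: card=3000; try (A,merge)→3750, (A,nl_idx)→3850, (B,hash)→4800, (A,hash)→5850, (A,nl)→15400, (B,nl_idx)→22200 …(+2); best=3750 via (A,merge)
  {ABCD}: card=3000; try (B,hash)→5200, (D,hash)→7230, (B,nl_idx)→22600, (B,merge)→40950, (D,merge)→43030, (D,nl)→123750 …(+1); best=5200 via (B,hash)

cost=5200; order=D,A,C,B; methods=nl_idx,hash,hash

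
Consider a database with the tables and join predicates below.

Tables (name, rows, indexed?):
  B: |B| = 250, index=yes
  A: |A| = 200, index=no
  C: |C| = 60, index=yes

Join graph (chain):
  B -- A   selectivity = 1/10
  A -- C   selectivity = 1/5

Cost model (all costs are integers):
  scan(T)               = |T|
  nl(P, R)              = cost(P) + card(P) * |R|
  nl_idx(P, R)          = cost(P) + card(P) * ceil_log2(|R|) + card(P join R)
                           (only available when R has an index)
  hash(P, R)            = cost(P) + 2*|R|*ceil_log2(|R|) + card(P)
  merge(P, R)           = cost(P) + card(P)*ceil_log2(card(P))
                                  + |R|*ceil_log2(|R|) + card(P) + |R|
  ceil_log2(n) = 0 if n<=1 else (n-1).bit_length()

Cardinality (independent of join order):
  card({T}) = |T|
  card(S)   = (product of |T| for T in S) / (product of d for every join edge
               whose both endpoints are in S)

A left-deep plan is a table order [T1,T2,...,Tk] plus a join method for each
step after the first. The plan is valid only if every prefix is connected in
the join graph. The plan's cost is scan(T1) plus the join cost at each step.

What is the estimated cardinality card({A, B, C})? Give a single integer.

60000

Tables in S: A(200), B(250), C(60)
Edges inside S: B-A(d=10), A-C(d=5)
numerator = 200 * 250 * 60 = 3000000
denominator = 10 * 5 = 50
card(S) = 3000000 / 50 = 60000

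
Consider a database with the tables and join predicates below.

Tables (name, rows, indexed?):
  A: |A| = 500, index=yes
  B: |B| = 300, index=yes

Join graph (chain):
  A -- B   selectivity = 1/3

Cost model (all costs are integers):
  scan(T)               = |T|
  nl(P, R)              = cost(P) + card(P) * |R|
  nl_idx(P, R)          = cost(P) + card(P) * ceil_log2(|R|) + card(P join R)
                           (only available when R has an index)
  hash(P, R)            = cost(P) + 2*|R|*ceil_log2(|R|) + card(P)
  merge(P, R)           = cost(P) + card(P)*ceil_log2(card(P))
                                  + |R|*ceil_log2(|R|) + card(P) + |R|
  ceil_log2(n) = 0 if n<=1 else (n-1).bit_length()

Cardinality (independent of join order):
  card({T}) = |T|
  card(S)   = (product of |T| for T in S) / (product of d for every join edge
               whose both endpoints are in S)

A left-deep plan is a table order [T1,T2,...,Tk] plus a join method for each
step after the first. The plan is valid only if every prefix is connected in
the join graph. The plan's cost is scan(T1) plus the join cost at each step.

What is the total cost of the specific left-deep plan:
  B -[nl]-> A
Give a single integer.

step 1: scan B: cost=300, card=300
step 2: join A via nl
    card(P join A) = 300*500/(3) = 50000
    cost = 300 + 300*500 = 150300

150300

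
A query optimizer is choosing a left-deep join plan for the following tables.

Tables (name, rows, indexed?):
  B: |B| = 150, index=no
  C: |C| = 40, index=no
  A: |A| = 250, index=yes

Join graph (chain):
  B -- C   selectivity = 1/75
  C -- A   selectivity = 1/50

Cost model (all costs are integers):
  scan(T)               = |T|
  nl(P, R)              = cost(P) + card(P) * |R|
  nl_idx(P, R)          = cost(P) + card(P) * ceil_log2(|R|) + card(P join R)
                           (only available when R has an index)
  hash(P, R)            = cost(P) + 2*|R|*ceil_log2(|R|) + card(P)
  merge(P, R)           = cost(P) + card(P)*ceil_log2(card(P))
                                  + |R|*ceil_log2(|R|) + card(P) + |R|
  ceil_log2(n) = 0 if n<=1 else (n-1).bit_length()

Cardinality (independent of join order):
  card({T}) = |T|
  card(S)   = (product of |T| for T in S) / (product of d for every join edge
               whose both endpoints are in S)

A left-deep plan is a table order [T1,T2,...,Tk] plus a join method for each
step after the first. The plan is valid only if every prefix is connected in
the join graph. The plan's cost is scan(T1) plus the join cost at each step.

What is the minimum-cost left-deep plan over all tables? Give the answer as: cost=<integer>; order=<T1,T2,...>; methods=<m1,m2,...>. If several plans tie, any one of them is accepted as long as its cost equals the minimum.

cost=1820; order=B,C,A; methods=hash,nl_idx

Selinger DP (subsets sized 1..n):
  {B}: scan cost=150, card=150
  {C}: scan cost=40, card=40
  {A}: scan cost=250, card=250
  {BC}: card=80; try (C,hash)→780, (B,merge)→1670, (C,merge)→1780, (B,hash)→2480, (B,nl)→6040, (C,nl)→6150; best=780 via (C,hash)
  {AC}: card=200; try (A,nl_idx)→560, (C,hash)→980, (A,merge)→2570, (C,merge)→2780, (A,hash)→4080, (A,nl)→10040 …(+1); best=560 via (A,nl_idx)
  {ABC}: card=400; try (A,nl_idx)→1820, (B,hash)→3160, (A,merge)→3670, (B,merge)→3710, (A,hash)→4860, (A,nl)→20780 …(+1); best=1820 via (A,nl_idx)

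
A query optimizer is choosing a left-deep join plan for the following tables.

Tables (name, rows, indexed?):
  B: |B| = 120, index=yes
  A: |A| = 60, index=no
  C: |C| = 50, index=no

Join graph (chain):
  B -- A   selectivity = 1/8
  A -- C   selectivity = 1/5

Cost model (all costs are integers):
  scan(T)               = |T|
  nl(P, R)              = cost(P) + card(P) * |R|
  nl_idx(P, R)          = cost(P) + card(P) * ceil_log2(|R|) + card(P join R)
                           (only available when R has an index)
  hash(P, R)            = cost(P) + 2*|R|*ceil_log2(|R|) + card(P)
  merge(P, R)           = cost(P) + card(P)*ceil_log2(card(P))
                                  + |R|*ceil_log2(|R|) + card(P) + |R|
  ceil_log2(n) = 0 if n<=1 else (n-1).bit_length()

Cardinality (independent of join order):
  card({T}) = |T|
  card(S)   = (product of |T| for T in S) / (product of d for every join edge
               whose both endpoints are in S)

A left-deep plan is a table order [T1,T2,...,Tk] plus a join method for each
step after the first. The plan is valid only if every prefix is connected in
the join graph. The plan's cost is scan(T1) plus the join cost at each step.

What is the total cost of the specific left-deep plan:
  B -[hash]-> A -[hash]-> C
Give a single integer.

2460

step 1: scan B: cost=120, card=120
step 2: join A via hash
    card(P join A) = 120*60/(8) = 900
    cost = 120 + 2*60*6 + 120 = 960
step 3: join C via hash
    card(P join C) = 900*50/(5) = 9000
    cost = 960 + 2*50*6 + 900 = 2460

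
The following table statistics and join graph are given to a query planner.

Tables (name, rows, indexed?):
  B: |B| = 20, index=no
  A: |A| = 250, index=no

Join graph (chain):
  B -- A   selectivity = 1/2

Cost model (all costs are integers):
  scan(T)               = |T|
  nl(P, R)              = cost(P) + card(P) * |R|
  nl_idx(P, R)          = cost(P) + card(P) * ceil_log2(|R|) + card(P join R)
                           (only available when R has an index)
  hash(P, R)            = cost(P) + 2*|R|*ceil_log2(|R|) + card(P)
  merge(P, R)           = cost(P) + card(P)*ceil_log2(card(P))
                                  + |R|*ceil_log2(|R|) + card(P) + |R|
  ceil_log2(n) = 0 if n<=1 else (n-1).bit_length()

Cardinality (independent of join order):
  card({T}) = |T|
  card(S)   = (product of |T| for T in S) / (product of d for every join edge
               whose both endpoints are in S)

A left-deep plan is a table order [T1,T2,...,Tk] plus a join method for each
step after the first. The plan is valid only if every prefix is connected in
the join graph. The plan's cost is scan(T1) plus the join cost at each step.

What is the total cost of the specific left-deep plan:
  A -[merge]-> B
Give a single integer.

step 1: scan A: cost=250, card=250
step 2: join B via merge
    card(P join B) = 250*20/(2) = 2500
    cost = 250 + 250*8 + 20*5 + 250 + 20 = 2620

2620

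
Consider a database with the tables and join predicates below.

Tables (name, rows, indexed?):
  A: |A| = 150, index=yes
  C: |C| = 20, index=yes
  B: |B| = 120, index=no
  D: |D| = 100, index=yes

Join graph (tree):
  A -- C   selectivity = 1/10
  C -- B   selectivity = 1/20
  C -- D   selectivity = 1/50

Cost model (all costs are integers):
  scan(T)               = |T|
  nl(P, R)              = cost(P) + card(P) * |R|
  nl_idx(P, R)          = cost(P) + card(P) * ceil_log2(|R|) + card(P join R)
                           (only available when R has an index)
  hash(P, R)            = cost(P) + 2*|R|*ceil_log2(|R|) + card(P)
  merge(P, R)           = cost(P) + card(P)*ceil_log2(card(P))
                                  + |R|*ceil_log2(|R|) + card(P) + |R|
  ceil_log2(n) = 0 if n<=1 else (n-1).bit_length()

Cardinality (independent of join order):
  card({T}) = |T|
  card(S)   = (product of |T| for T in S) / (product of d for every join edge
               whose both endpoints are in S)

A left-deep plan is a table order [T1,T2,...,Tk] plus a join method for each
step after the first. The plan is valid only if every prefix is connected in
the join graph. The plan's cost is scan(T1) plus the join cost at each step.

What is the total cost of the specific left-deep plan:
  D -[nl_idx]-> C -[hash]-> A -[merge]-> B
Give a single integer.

10640

step 1: scan D: cost=100, card=100
step 2: join C via nl_idx
    card(P join C) = 100*20/(50) = 40
    cost = 100 + 100*5 + 40 = 640
step 3: join A via hash
    card(P join A) = 40*150/(10) = 600
    cost = 640 + 2*150*8 + 40 = 3080
step 4: join B via merge
    card(P join B) = 600*120/(20) = 3600
    cost = 3080 + 600*10 + 120*7 + 600 + 120 = 10640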